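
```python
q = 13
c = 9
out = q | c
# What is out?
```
Trace:
  q=13
  q=13, c=9
  q=13, c=9, out=13

Final answer: 13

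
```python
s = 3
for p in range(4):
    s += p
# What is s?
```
Trace:
  s=3
  s=3, p=0
  s=4, p=1
  s=6, p=2
  s=9, p=3

Final answer: 9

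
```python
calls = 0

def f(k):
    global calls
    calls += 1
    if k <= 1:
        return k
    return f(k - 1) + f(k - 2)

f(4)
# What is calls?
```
Call trace (a repeated sub-call is expanded the first time; later identical calls just restate its return value):
f(k=4)
  f(k=3)
    f(k=2)
      f(k=1)
      -> return 1
      f(k=0)
      -> return 0
    -> return 1
    f(k=1)
    -> return 1
  -> return 2
  f(k=2) -> return 1  (same call as traced above)
-> return 3

calls is incremented once per call, so count the calls in each subtree. Let C(k) = number of calls made by f(k).
C(0) = C(1) = 1 (base case, no recursion); C(k) = 1 + C(k - 1) + C(k - 2) otherwise.
C(2) = 1 + C(1) + C(0) = 1 + 1 + 1 = 3
C(3) = 1 + C(2) + C(1) = 1 + 3 + 1 = 5
C(4) = 1 + C(3) + C(2) = 1 + 5 + 3 = 9
calls = C(4) = 9

Final answer: 9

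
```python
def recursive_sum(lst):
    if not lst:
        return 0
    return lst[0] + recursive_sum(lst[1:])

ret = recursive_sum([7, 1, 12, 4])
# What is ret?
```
Call trace:
recursive_sum(lst=[7, 1, 12, 4])
  recursive_sum(lst=[1, 12, 4])
    recursive_sum(lst=[12, 4])
      recursive_sum(lst=[4])
        recursive_sum(lst=[])
        -> return 0
      -> return 4
    -> return 16
  -> return 17
-> return 24

Final answer: 24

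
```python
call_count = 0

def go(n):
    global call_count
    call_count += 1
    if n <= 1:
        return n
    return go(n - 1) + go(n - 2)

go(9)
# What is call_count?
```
Call trace (a repeated sub-call is expanded the first time; later identical calls just restate its return value):
go(n=9)
  go(n=8)
    go(n=7)
      go(n=6)
        go(n=5)
          go(n=4)
            go(n=3)
              go(n=2)
                go(n=1)
                -> return 1
                go(n=0)
                -> return 0
              -> return 1
              go(n=1)
              -> return 1
            -> return 2
            go(n=2) -> return 1  (same call as traced above)
          -> return 3
          go(n=3) -> return 2  (same call as traced above)
        -> return 5
        go(n=4) -> return 3  (same call as traced above)
      -> return 8
      go(n=5) -> return 5  (same call as traced above)
    -> return 13
    go(n=6) -> return 8  (same call as traced above)
  -> return 21
  go(n=7) -> return 13  (same call as traced above)
-> return 34

call_count is incremented once per call, so count the calls in each subtree. Let C(n) = number of calls made by go(n).
C(0) = C(1) = 1 (base case, no recursion); C(n) = 1 + C(n - 1) + C(n - 2) otherwise.
C(2) = 1 + C(1) + C(0) = 1 + 1 + 1 = 3
C(3) = 1 + C(2) + C(1) = 1 + 3 + 1 = 5
C(4) = 1 + C(3) + C(2) = 1 + 5 + 3 = 9
C(5) = 1 + C(4) + C(3) = 1 + 9 + 5 = 15
C(6) = 1 + C(5) + C(4) = 1 + 15 + 9 = 25
C(7) = 1 + C(6) + C(5) = 1 + 25 + 15 = 41
C(8) = 1 + C(7) + C(6) = 1 + 41 + 25 = 67
C(9) = 1 + C(8) + C(7) = 1 + 67 + 41 = 109
call_count = C(9) = 109

Final answer: 109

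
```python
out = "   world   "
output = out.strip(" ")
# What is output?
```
Trace:
  out='   world   '
  out='   world   ', output='world'

Final answer: 'world'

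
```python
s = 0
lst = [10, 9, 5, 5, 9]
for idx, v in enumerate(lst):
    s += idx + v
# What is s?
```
Trace:
  s=0
  s=10, idx=0, v=10
  s=20, idx=1, v=9
  s=27, idx=2, v=5
  s=35, idx=3, v=5
  s=48, idx=4, v=9

Final answer: 48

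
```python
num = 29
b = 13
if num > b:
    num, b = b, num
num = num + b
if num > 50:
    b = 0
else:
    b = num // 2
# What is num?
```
Trace:
  num=29
  num=29, b=13
  num=13, b=29
  num=42, b=29
  num=42, b=21

Final answer: 42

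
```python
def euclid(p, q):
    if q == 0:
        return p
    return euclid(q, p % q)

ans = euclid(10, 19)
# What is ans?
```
Call trace:
euclid(p=10, q=19)
  euclid(p=19, q=10)
    euclid(p=10, q=9)
      euclid(p=9, q=1)
        euclid(p=1, q=0)
        -> return 1
      -> return 1
    -> return 1
  -> return 1
-> return 1

Final answer: 1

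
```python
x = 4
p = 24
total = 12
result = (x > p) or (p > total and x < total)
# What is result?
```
Trace:
  x=4
  x=4, p=24
  x=4, p=24, total=12
  x=4, p=24, total=12, result=True

Final answer: True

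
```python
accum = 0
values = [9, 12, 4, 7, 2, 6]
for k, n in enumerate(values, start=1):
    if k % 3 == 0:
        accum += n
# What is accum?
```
Trace:
  accum=0
  accum=0, k=1, n=9
  accum=0, k=2, n=12
  accum=4, k=3, n=4
  accum=4, k=4, n=7
  accum=4, k=5, n=2
  accum=10, k=6, n=6

Final answer: 10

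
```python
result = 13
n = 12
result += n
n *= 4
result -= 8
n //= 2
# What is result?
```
Trace:
  result=13
  result=13, n=12
  result=25, n=12
  result=25, n=48
  result=17, n=48
  result=17, n=24

Final answer: 17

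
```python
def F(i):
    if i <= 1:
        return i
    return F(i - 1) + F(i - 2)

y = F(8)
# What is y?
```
Call trace (a repeated sub-call is expanded the first time; later identical calls just restate its return value):
F(i=8)
  F(i=7)
    F(i=6)
      F(i=5)
        F(i=4)
          F(i=3)
            F(i=2)
              F(i=1)
              -> return 1
              F(i=0)
              -> return 0
            -> return 1
            F(i=1)
            -> return 1
          -> return 2
          F(i=2) -> return 1  (same call as traced above)
        -> return 3
        F(i=3) -> return 2  (same call as traced above)
      -> return 5
      F(i=4) -> return 3  (same call as traced above)
    -> return 8
    F(i=5) -> return 5  (same call as traced above)
  -> return 13
  F(i=6) -> return 8  (same call as traced above)
-> return 21

Final answer: 21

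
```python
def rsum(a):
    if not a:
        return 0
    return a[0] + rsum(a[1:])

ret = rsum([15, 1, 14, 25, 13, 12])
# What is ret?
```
Call trace:
rsum(a=[15, 1, 14, 25, 13, 12])
  rsum(a=[1, 14, 25, 13, 12])
    rsum(a=[14, 25, 13, 12])
      rsum(a=[25, 13, 12])
        rsum(a=[13, 12])
          rsum(a=[12])
            rsum(a=[])
            -> return 0
          -> return 12
        -> return 25
      -> return 50
    -> return 64
  -> return 65
-> return 80

Final answer: 80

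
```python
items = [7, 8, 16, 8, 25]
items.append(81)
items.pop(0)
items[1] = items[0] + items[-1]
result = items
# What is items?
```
Trace:
  items=[7, 8, 16, 8, 25]
  items=[7, 8, 16, 8, 25, 81]
  items=[8, 16, 8, 25, 81]
  items=[8, 89, 8, 25, 81]
  items=[8, 89, 8, 25, 81], result=[8, 89, 8, 25, 81]

Final answer: [8, 89, 8, 25, 81]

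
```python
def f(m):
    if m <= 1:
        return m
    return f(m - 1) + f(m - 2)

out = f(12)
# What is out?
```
Call trace (a repeated sub-call is expanded the first time; later identical calls just restate its return value):
f(m=12)
  f(m=11)
    f(m=10)
      f(m=9)
        f(m=8)
          f(m=7)
            f(m=6)
              f(m=5)
                f(m=4)
                  f(m=3)
                    f(m=2)
                      f(m=1)
                      -> return 1
                      f(m=0)
                      -> return 0
                    -> return 1
                    f(m=1)
                    -> return 1
                  -> return 2
                  f(m=2) -> return 1  (same call as traced above)
                -> return 3
                f(m=3) -> return 2  (same call as traced above)
              -> return 5
              f(m=4) -> return 3  (same call as traced above)
            -> return 8
            f(m=5) -> return 5  (same call as traced above)
          -> return 13
          f(m=6) -> return 8  (same call as traced above)
        -> return 21
        f(m=7) -> return 13  (same call as traced above)
      -> return 34
      f(m=8) -> return 21  (same call as traced above)
    -> return 55
    f(m=9) -> return 34  (same call as traced above)
  -> return 89
  f(m=10) -> return 55  (same call as traced above)
-> return 144

Final answer: 144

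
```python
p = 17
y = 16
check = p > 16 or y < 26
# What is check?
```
Trace:
  p=17
  p=17, y=16
  p=17, y=16, check=True

Final answer: True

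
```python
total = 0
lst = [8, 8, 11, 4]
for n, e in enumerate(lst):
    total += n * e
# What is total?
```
Trace:
  total=0
  total=0, n=0, e=8
  total=8, n=1, e=8
  total=30, n=2, e=11
  total=42, n=3, e=4

Final answer: 42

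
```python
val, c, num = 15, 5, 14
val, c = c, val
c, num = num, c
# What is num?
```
Trace:
  val=15, c=5, num=14
  val=5, c=15, num=14
  val=5, c=14, num=15

Final answer: 15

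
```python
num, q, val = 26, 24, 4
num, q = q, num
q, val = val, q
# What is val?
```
Trace:
  num=26, q=24, val=4
  num=24, q=26, val=4
  num=24, q=4, val=26

Final answer: 26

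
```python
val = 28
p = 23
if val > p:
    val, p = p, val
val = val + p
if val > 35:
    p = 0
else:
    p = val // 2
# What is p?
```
Trace:
  val=28
  val=28, p=23
  val=23, p=28
  val=51, p=28
  val=51, p=0

Final answer: 0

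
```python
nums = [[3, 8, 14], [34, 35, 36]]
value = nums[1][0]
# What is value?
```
Trace:
  nums=[[3, 8, 14], [34, 35, 36]]
  nums=[[3, 8, 14], [34, 35, 36]], value=34

Final answer: 34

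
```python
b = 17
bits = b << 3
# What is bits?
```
Trace:
  b=17
  b=17, bits=136

Final answer: 136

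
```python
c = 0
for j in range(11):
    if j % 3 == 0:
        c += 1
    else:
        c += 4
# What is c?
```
Trace:
  c=0
  c=1, j=0
  c=5, j=1
  c=9, j=2
  c=10, j=3
  c=14, j=4
  c=18, j=5
  c=19, j=6
  c=23, j=7
  c=27, j=8
  c=28, j=9
  c=32, j=10

Final answer: 32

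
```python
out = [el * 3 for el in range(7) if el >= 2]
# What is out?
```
Trace:
  el=0
  el=1
  el=2
  el=3
  el=4
  el=5
  el=6
  out=[6, 9, 12, 15, 18]

Final answer: [6, 9, 12, 15, 18]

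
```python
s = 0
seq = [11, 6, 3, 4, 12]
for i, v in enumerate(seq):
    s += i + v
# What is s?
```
Trace:
  s=0
  s=11, i=0, v=11
  s=18, i=1, v=6
  s=23, i=2, v=3
  s=30, i=3, v=4
  s=46, i=4, v=12

Final answer: 46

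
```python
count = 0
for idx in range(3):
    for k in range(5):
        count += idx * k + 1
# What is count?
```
Trace:
  count=0
  count=1, idx=0, k=0
  count=2, idx=0, k=1
  count=3, idx=0, k=2
  count=4, idx=0, k=3
  count=5, idx=0, k=4
  count=6, idx=1, k=0
  count=8, idx=1, k=1
  count=11, idx=1, k=2
  count=15, idx=1, k=3
  count=20, idx=1, k=4
  count=21, idx=2, k=0
  count=24, idx=2, k=1
  count=29, idx=2, k=2
  count=36, idx=2, k=3
  count=45, idx=2, k=4

Final answer: 45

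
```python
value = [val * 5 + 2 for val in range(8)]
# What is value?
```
Trace:
  val=0
  val=1
  val=2
  val=3
  val=4
  val=5
  val=6
  val=7
  value=[2, 7, 12, 17, 22, 27, 32, 37]

Final answer: [2, 7, 12, 17, 22, 27, 32, 37]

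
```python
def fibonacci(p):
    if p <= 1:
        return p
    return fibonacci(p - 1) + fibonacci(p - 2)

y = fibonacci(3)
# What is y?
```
Call trace:
fibonacci(p=3)
  fibonacci(p=2)
    fibonacci(p=1)
    -> return 1
    fibonacci(p=0)
    -> return 0
  -> return 1
  fibonacci(p=1)
  -> return 1
-> return 2

Final answer: 2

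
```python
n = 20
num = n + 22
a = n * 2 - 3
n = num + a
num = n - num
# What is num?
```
Trace:
  n=20
  n=20, num=42
  n=20, num=42, a=37
  n=79, num=42, a=37
  n=79, num=37, a=37

Final answer: 37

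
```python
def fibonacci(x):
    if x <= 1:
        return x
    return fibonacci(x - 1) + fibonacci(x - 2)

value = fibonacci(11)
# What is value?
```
Call trace (a repeated sub-call is expanded the first time; later identical calls just restate its return value):
fibonacci(x=11)
  fibonacci(x=10)
    fibonacci(x=9)
      fibonacci(x=8)
        fibonacci(x=7)
          fibonacci(x=6)
            fibonacci(x=5)
              fibonacci(x=4)
                fibonacci(x=3)
                  fibonacci(x=2)
                    fibonacci(x=1)
                    -> return 1
                    fibonacci(x=0)
                    -> return 0
                  -> return 1
                  fibonacci(x=1)
                  -> return 1
                -> return 2
                fibonacci(x=2) -> return 1  (same call as traced above)
              -> return 3
              fibonacci(x=3) -> return 2  (same call as traced above)
            -> return 5
            fibonacci(x=4) -> return 3  (same call as traced above)
          -> return 8
          fibonacci(x=5) -> return 5  (same call as traced above)
        -> return 13
        fibonacci(x=6) -> return 8  (same call as traced above)
      -> return 21
      fibonacci(x=7) -> return 13  (same call as traced above)
    -> return 34
    fibonacci(x=8) -> return 21  (same call as traced above)
  -> return 55
  fibonacci(x=9) -> return 34  (same call as traced above)
-> return 89

Final answer: 89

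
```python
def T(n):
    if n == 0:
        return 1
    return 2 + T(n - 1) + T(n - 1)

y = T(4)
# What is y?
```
Call trace (a repeated sub-call is expanded the first time; later identical calls just restate its return value):
T(n=4)
  T(n=3)
    T(n=2)
      T(n=1)
        T(n=0)
        -> return 1
        T(n=0)
        -> return 1
      -> return 4
      T(n=1) -> return 4  (same call as traced above)
    -> return 10
    T(n=2) -> return 10  (same call as traced above)
  -> return 22
  T(n=3) -> return 22  (same call as traced above)
-> return 46

Final answer: 46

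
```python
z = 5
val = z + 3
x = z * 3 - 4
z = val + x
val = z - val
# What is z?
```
Trace:
  z=5
  z=5, val=8
  z=5, val=8, x=11
  z=19, val=8, x=11
  z=19, val=11, x=11

Final answer: 19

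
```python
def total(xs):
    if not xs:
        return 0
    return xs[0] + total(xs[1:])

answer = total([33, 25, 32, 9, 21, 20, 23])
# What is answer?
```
Call trace:
total(xs=[33, 25, 32, 9, 21, 20, 23])
  total(xs=[25, 32, 9, 21, 20, 23])
    total(xs=[32, 9, 21, 20, 23])
      total(xs=[9, 21, 20, 23])
        total(xs=[21, 20, 23])
          total(xs=[20, 23])
            total(xs=[23])
              total(xs=[])
              -> return 0
            -> return 23
          -> return 43
        -> return 64
      -> return 73
    -> return 105
  -> return 130
-> return 163

Final answer: 163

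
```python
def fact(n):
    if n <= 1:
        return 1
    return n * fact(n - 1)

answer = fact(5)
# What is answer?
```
Call trace:
fact(n=5)
  fact(n=4)
    fact(n=3)
      fact(n=2)
        fact(n=1)
        -> return 1
      -> return 2
    -> return 6
  -> return 24
-> return 120

Final answer: 120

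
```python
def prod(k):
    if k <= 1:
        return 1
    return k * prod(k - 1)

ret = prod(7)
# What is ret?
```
Call trace:
prod(k=7)
  prod(k=6)
    prod(k=5)
      prod(k=4)
        prod(k=3)
          prod(k=2)
            prod(k=1)
            -> return 1
          -> return 2
        -> return 6
      -> return 24
    -> return 120
  -> return 720
-> return 5040

Final answer: 5040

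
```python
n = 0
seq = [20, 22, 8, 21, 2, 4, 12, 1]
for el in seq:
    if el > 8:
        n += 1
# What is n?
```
Trace:
  n=0
  n=1, el=20
  n=2, el=22
  n=2, el=8
  n=3, el=21
  n=3, el=2
  n=3, el=4
  n=4, el=12
  n=4, el=1

Final answer: 4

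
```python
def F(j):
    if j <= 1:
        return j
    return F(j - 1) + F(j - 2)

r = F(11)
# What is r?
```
Call trace (a repeated sub-call is expanded the first time; later identical calls just restate its return value):
F(j=11)
  F(j=10)
    F(j=9)
      F(j=8)
        F(j=7)
          F(j=6)
            F(j=5)
              F(j=4)
                F(j=3)
                  F(j=2)
                    F(j=1)
                    -> return 1
                    F(j=0)
                    -> return 0
                  -> return 1
                  F(j=1)
                  -> return 1
                -> return 2
                F(j=2) -> return 1  (same call as traced above)
              -> return 3
              F(j=3) -> return 2  (same call as traced above)
            -> return 5
            F(j=4) -> return 3  (same call as traced above)
          -> return 8
          F(j=5) -> return 5  (same call as traced above)
        -> return 13
        F(j=6) -> return 8  (same call as traced above)
      -> return 21
      F(j=7) -> return 13  (same call as traced above)
    -> return 34
    F(j=8) -> return 21  (same call as traced above)
  -> return 55
  F(j=9) -> return 34  (same call as traced above)
-> return 89

Final answer: 89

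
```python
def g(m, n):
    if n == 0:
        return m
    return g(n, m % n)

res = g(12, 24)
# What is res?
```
Call trace:
g(m=12, n=24)
  g(m=24, n=12)
    g(m=12, n=0)
    -> return 12
  -> return 12
-> return 12

Final answer: 12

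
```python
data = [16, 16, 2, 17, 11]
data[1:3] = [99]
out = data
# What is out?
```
Trace:
  data=[16, 16, 2, 17, 11]
  data=[16, 99, 17, 11]
  data=[16, 99, 17, 11], out=[16, 99, 17, 11]

Final answer: [16, 99, 17, 11]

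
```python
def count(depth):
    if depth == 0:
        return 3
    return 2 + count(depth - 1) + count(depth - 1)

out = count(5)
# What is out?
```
Call trace (a repeated sub-call is expanded the first time; later identical calls just restate its return value):
count(depth=5)
  count(depth=4)
    count(depth=3)
      count(depth=2)
        count(depth=1)
          count(depth=0)
          -> return 3
          count(depth=0)
          -> return 3
        -> return 8
        count(depth=1) -> return 8  (same call as traced above)
      -> return 18
      count(depth=2) -> return 18  (same call as traced above)
    -> return 38
    count(depth=3) -> return 38  (same call as traced above)
  -> return 78
  count(depth=4) -> return 78  (same call as traced above)
-> return 158

Final answer: 158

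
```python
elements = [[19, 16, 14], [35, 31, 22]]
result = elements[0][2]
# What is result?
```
Trace:
  elements=[[19, 16, 14], [35, 31, 22]]
  elements=[[19, 16, 14], [35, 31, 22]], result=14

Final answer: 14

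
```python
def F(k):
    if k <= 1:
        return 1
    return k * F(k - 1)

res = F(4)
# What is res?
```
Call trace:
F(k=4)
  F(k=3)
    F(k=2)
      F(k=1)
      -> return 1
    -> return 2
  -> return 6
-> return 24

Final answer: 24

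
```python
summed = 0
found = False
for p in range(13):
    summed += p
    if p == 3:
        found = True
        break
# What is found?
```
Trace:
  summed=0
  summed=0, found=False
  summed=0, found=False, p=0
  summed=1, found=False, p=1
  summed=3, found=False, p=2
  summed=6, found=True, p=3

Final answer: True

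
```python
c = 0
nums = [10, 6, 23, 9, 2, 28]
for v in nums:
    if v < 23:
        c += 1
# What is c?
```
Trace:
  c=0
  c=1, v=10
  c=2, v=6
  c=2, v=23
  c=3, v=9
  c=4, v=2
  c=4, v=28

Final answer: 4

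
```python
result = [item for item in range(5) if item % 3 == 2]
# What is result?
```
Trace:
  item=0
  item=1
  item=2
  item=3
  item=4
  result=[2]

Final answer: [2]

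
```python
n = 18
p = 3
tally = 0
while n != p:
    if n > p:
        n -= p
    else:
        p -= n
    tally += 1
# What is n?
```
Trace:
  n=18
  n=18, p=3
  n=18, p=3, tally=0
  n=15, p=3, tally=1
  n=12, p=3, tally=2
  n=9, p=3, tally=3
  n=6, p=3, tally=4
  n=3, p=3, tally=5

Final answer: 3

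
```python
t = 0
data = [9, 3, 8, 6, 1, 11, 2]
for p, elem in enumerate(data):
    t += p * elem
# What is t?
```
Trace:
  t=0
  t=0, p=0, elem=9
  t=3, p=1, elem=3
  t=19, p=2, elem=8
  t=37, p=3, elem=6
  t=41, p=4, elem=1
  t=96, p=5, elem=11
  t=108, p=6, elem=2

Final answer: 108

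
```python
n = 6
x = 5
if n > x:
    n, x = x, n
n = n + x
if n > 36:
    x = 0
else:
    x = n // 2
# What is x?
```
Trace:
  n=6
  n=6, x=5
  n=5, x=6
  n=11, x=6
  n=11, x=5

Final answer: 5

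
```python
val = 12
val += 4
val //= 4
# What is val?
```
Trace:
  val=12
  val=16
  val=4

Final answer: 4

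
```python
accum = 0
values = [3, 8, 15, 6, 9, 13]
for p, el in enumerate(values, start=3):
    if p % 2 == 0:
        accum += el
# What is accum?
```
Trace:
  accum=0
  accum=0, p=3, el=3
  accum=8, p=4, el=8
  accum=8, p=5, el=15
  accum=14, p=6, el=6
  accum=14, p=7, el=9
  accum=27, p=8, el=13

Final answer: 27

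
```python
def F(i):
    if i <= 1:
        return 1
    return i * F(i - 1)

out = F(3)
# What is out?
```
Call trace:
F(i=3)
  F(i=2)
    F(i=1)
    -> return 1
  -> return 2
-> return 6

Final answer: 6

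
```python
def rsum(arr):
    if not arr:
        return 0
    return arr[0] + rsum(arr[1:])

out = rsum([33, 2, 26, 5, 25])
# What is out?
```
Call trace:
rsum(arr=[33, 2, 26, 5, 25])
  rsum(arr=[2, 26, 5, 25])
    rsum(arr=[26, 5, 25])
      rsum(arr=[5, 25])
        rsum(arr=[25])
          rsum(arr=[])
          -> return 0
        -> return 25
      -> return 30
    -> return 56
  -> return 58
-> return 91

Final answer: 91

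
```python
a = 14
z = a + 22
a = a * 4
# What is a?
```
Trace:
  a=14
  a=14, z=36
  a=56, z=36

Final answer: 56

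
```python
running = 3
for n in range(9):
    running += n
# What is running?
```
Trace:
  running=3
  running=3, n=0
  running=4, n=1
  running=6, n=2
  running=9, n=3
  running=13, n=4
  running=18, n=5
  running=24, n=6
  running=31, n=7
  running=39, n=8

Final answer: 39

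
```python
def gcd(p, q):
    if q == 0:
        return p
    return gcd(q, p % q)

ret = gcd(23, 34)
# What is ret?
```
Call trace:
gcd(p=23, q=34)
  gcd(p=34, q=23)
    gcd(p=23, q=11)
      gcd(p=11, q=1)
        gcd(p=1, q=0)
        -> return 1
      -> return 1
    -> return 1
  -> return 1
-> return 1

Final answer: 1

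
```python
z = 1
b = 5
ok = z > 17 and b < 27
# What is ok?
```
Trace:
  z=1
  z=1, b=5
  z=1, b=5, ok=False

Final answer: False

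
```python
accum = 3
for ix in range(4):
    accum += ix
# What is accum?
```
Trace:
  accum=3
  accum=3, ix=0
  accum=4, ix=1
  accum=6, ix=2
  accum=9, ix=3

Final answer: 9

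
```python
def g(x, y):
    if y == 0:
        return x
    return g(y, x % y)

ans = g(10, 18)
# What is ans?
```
Call trace:
g(x=10, y=18)
  g(x=18, y=10)
    g(x=10, y=8)
      g(x=8, y=2)
        g(x=2, y=0)
        -> return 2
      -> return 2
    -> return 2
  -> return 2
-> return 2

Final answer: 2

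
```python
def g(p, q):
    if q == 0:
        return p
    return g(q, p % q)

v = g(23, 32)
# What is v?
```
Call trace:
g(p=23, q=32)
  g(p=32, q=23)
    g(p=23, q=9)
      g(p=9, q=5)
        g(p=5, q=4)
          g(p=4, q=1)
            g(p=1, q=0)
            -> return 1
          -> return 1
        -> return 1
      -> return 1
    -> return 1
  -> return 1
-> return 1

Final answer: 1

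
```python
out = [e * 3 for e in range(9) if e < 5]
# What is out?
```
Trace:
  e=0
  e=1
  e=2
  e=3
  e=4
  e=5
  e=6
  e=7
  e=8
  out=[0, 3, 6, 9, 12]

Final answer: [0, 3, 6, 9, 12]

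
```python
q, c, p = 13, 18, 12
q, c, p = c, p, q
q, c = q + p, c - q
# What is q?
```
Trace:
  q=13, c=18, p=12
  q=18, c=12, p=13
  q=31, c=-6, p=13

Final answer: 31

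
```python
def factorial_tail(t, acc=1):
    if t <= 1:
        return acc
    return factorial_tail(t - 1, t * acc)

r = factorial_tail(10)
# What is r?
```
Call trace:
factorial_tail(t=10, acc=1)
  factorial_tail(t=9, acc=10)
    factorial_tail(t=8, acc=90)
      factorial_tail(t=7, acc=720)
        factorial_tail(t=6, acc=5040)
          factorial_tail(t=5, acc=30240)
            factorial_tail(t=4, acc=151200)
              factorial_tail(t=3, acc=604800)
                factorial_tail(t=2, acc=1814400)
                  factorial_tail(t=1, acc=3628800)
                  -> return 3628800
                -> return 3628800
              -> return 3628800
            -> return 3628800
          -> return 3628800
        -> return 3628800
      -> return 3628800
    -> return 3628800
  -> return 3628800
-> return 3628800

Final answer: 3628800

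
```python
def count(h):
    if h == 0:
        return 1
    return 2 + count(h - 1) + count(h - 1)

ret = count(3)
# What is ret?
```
Call trace (a repeated sub-call is expanded the first time; later identical calls just restate its return value):
count(h=3)
  count(h=2)
    count(h=1)
      count(h=0)
      -> return 1
      count(h=0)
      -> return 1
    -> return 4
    count(h=1) -> return 4  (same call as traced above)
  -> return 10
  count(h=2) -> return 10  (same call as traced above)
-> return 22

Final answer: 22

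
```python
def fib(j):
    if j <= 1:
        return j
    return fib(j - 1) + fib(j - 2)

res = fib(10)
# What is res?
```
Call trace (a repeated sub-call is expanded the first time; later identical calls just restate its return value):
fib(j=10)
  fib(j=9)
    fib(j=8)
      fib(j=7)
        fib(j=6)
          fib(j=5)
            fib(j=4)
              fib(j=3)
                fib(j=2)
                  fib(j=1)
                  -> return 1
                  fib(j=0)
                  -> return 0
                -> return 1
                fib(j=1)
                -> return 1
              -> return 2
              fib(j=2) -> return 1  (same call as traced above)
            -> return 3
            fib(j=3) -> return 2  (same call as traced above)
          -> return 5
          fib(j=4) -> return 3  (same call as traced above)
        -> return 8
        fib(j=5) -> return 5  (same call as traced above)
      -> return 13
      fib(j=6) -> return 8  (same call as traced above)
    -> return 21
    fib(j=7) -> return 13  (same call as traced above)
  -> return 34
  fib(j=8) -> return 21  (same call as traced above)
-> return 55

Final answer: 55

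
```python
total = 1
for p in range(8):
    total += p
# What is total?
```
Trace:
  total=1
  total=1, p=0
  total=2, p=1
  total=4, p=2
  total=7, p=3
  total=11, p=4
  total=16, p=5
  total=22, p=6
  total=29, p=7

Final answer: 29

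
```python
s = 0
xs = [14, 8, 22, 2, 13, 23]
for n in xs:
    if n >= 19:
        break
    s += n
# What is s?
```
Trace:
  s=0
  s=14, n=14
  s=22, n=8
  s=22, n=22

Final answer: 22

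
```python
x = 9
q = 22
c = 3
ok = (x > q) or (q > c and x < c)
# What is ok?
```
Trace:
  x=9
  x=9, q=22
  x=9, q=22, c=3
  x=9, q=22, c=3, ok=False

Final answer: False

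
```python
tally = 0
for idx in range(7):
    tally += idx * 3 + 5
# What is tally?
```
Trace:
  tally=0
  tally=5, idx=0
  tally=13, idx=1
  tally=24, idx=2
  tally=38, idx=3
  tally=55, idx=4
  tally=75, idx=5
  tally=98, idx=6

Final answer: 98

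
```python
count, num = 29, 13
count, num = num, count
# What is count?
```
Trace:
  count=29, num=13
  count=13, num=29

Final answer: 13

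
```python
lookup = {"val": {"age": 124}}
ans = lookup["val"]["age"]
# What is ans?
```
Trace:
  lookup={'val': {'age': 124}}
  lookup={'val': {'age': 124}}, ans=124

Final answer: 124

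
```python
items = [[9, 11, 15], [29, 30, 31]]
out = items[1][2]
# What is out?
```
Trace:
  items=[[9, 11, 15], [29, 30, 31]]
  items=[[9, 11, 15], [29, 30, 31]], out=31

Final answer: 31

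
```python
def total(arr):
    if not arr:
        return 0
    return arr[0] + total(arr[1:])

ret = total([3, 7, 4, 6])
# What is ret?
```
Call trace:
total(arr=[3, 7, 4, 6])
  total(arr=[7, 4, 6])
    total(arr=[4, 6])
      total(arr=[6])
        total(arr=[])
        -> return 0
      -> return 6
    -> return 10
  -> return 17
-> return 20

Final answer: 20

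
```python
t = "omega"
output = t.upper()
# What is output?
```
Trace:
  t='omega'
  t='omega', output='OMEGA'

Final answer: 'OMEGA'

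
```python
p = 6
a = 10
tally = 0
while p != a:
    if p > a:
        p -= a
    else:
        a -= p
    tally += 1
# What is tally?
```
Trace:
  p=6
  p=6, a=10
  p=6, a=10, tally=0
  p=6, a=4, tally=1
  p=2, a=4, tally=2
  p=2, a=2, tally=3

Final answer: 3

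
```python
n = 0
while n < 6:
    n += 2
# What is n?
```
Trace:
  n=0
  n=2
  n=4
  n=6

Final answer: 6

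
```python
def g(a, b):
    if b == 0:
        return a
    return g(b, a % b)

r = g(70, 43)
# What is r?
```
Call trace:
g(a=70, b=43)
  g(a=43, b=27)
    g(a=27, b=16)
      g(a=16, b=11)
        g(a=11, b=5)
          g(a=5, b=1)
            g(a=1, b=0)
            -> return 1
          -> return 1
        -> return 1
      -> return 1
    -> return 1
  -> return 1
-> return 1

Final answer: 1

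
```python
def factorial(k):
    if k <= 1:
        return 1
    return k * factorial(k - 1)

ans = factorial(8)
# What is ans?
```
Call trace:
factorial(k=8)
  factorial(k=7)
    factorial(k=6)
      factorial(k=5)
        factorial(k=4)
          factorial(k=3)
            factorial(k=2)
              factorial(k=1)
              -> return 1
            -> return 2
          -> return 6
        -> return 24
      -> return 120
    -> return 720
  -> return 5040
-> return 40320

Final answer: 40320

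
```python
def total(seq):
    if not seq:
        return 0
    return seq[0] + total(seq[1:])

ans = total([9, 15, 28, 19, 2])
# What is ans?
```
Call trace:
total(seq=[9, 15, 28, 19, 2])
  total(seq=[15, 28, 19, 2])
    total(seq=[28, 19, 2])
      total(seq=[19, 2])
        total(seq=[2])
          total(seq=[])
          -> return 0
        -> return 2
      -> return 21
    -> return 49
  -> return 64
-> return 73

Final answer: 73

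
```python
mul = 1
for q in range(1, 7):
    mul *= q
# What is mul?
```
Trace:
  mul=1
  mul=1, q=1
  mul=2, q=2
  mul=6, q=3
  mul=24, q=4
  mul=120, q=5
  mul=720, q=6

Final answer: 720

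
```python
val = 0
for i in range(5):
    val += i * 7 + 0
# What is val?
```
Trace:
  val=0
  val=0, i=0
  val=7, i=1
  val=21, i=2
  val=42, i=3
  val=70, i=4

Final answer: 70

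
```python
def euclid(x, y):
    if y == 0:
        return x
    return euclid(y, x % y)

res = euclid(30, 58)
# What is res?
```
Call trace:
euclid(x=30, y=58)
  euclid(x=58, y=30)
    euclid(x=30, y=28)
      euclid(x=28, y=2)
        euclid(x=2, y=0)
        -> return 2
      -> return 2
    -> return 2
  -> return 2
-> return 2

Final answer: 2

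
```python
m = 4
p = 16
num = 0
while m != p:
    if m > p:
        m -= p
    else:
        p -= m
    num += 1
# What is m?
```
Trace:
  m=4
  m=4, p=16
  m=4, p=16, num=0
  m=4, p=12, num=1
  m=4, p=8, num=2
  m=4, p=4, num=3

Final answer: 4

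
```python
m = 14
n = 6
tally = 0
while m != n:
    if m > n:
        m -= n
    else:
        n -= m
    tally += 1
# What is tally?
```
Trace:
  m=14
  m=14, n=6
  m=14, n=6, tally=0
  m=8, n=6, tally=1
  m=2, n=6, tally=2
  m=2, n=4, tally=3
  m=2, n=2, tally=4

Final answer: 4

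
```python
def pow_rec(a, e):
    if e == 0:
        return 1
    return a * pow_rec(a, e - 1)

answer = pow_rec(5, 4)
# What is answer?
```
Call trace:
pow_rec(a=5, e=4)
  pow_rec(a=5, e=3)
    pow_rec(a=5, e=2)
      pow_rec(a=5, e=1)
        pow_rec(a=5, e=0)
        -> return 1
      -> return 5
    -> return 25
  -> return 125
-> return 625

Final answer: 625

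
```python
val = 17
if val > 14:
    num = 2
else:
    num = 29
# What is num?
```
Trace:
  val=17
  val=17, num=2

Final answer: 2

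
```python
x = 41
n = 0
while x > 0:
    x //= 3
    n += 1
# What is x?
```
Trace:
  x=41
  x=41, n=0
  x=13, n=1
  x=4, n=2
  x=1, n=3
  x=0, n=4

Final answer: 0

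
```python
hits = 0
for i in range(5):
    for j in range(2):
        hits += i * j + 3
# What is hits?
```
Trace:
  hits=0
  hits=3, i=0, j=0
  hits=6, i=0, j=1
  hits=9, i=1, j=0
  hits=13, i=1, j=1
  hits=16, i=2, j=0
  hits=21, i=2, j=1
  hits=24, i=3, j=0
  hits=30, i=3, j=1
  hits=33, i=4, j=0
  hits=40, i=4, j=1

Final answer: 40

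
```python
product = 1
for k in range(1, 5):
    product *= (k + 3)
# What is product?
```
Trace:
  product=1
  product=4, k=1
  product=20, k=2
  product=120, k=3
  product=840, k=4

Final answer: 840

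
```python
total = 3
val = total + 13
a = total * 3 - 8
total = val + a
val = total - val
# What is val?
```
Trace:
  total=3
  total=3, val=16
  total=3, val=16, a=1
  total=17, val=16, a=1
  total=17, val=1, a=1

Final answer: 1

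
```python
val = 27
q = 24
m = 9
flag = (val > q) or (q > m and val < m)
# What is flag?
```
Trace:
  val=27
  val=27, q=24
  val=27, q=24, m=9
  val=27, q=24, m=9, flag=True

Final answer: True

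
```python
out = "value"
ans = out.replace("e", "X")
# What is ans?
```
Trace:
  out='value'
  out='value', ans='valuX'

Final answer: 'valuX'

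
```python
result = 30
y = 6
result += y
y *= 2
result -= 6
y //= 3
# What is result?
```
Trace:
  result=30
  result=30, y=6
  result=36, y=6
  result=36, y=12
  result=30, y=12
  result=30, y=4

Final answer: 30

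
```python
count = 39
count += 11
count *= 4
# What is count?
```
Trace:
  count=39
  count=50
  count=200

Final answer: 200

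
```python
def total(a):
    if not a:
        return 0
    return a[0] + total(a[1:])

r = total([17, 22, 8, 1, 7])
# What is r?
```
Call trace:
total(a=[17, 22, 8, 1, 7])
  total(a=[22, 8, 1, 7])
    total(a=[8, 1, 7])
      total(a=[1, 7])
        total(a=[7])
          total(a=[])
          -> return 0
        -> return 7
      -> return 8
    -> return 16
  -> return 38
-> return 55

Final answer: 55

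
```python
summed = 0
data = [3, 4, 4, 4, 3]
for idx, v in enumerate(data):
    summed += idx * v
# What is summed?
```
Trace:
  summed=0
  summed=0, idx=0, v=3
  summed=4, idx=1, v=4
  summed=12, idx=2, v=4
  summed=24, idx=3, v=4
  summed=36, idx=4, v=3

Final answer: 36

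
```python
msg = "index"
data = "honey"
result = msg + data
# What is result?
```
Trace:
  msg='index'
  msg='index', data='honey'
  msg='index', data='honey', result='indexhoney'

Final answer: 'indexhoney'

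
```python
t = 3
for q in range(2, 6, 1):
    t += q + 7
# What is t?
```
Trace:
  t=3
  t=12, q=2
  t=22, q=3
  t=33, q=4
  t=45, q=5

Final answer: 45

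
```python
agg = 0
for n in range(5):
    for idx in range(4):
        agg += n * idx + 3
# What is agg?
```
Trace:
  agg=0
  agg=3, n=0, idx=0
  agg=6, n=0, idx=1
  agg=9, n=0, idx=2
  agg=12, n=0, idx=3
  agg=15, n=1, idx=0
  agg=19, n=1, idx=1
  agg=24, n=1, idx=2
  agg=30, n=1, idx=3
  agg=33, n=2, idx=0
  agg=38, n=2, idx=1
  agg=45, n=2, idx=2
  agg=54, n=2, idx=3
  agg=57, n=3, idx=0
  agg=63, n=3, idx=1
  agg=72, n=3, idx=2
  agg=84, n=3, idx=3
  agg=87, n=4, idx=0
  agg=94, n=4, idx=1
  agg=105, n=4, idx=2
  agg=120, n=4, idx=3

Final answer: 120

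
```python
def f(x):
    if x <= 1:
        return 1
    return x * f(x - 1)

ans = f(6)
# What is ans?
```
Call trace:
f(x=6)
  f(x=5)
    f(x=4)
      f(x=3)
        f(x=2)
          f(x=1)
          -> return 1
        -> return 2
      -> return 6
    -> return 24
  -> return 120
-> return 720

Final answer: 720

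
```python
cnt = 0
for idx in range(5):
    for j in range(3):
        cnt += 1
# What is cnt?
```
Trace:
  cnt=0
  cnt=1, idx=0, j=0
  cnt=2, idx=0, j=1
  cnt=3, idx=0, j=2
  cnt=4, idx=1, j=0
  cnt=5, idx=1, j=1
  cnt=6, idx=1, j=2
  cnt=7, idx=2, j=0
  cnt=8, idx=2, j=1
  cnt=9, idx=2, j=2
  cnt=10, idx=3, j=0
  cnt=11, idx=3, j=1
  cnt=12, idx=3, j=2
  cnt=13, idx=4, j=0
  cnt=14, idx=4, j=1
  cnt=15, idx=4, j=2

Final answer: 15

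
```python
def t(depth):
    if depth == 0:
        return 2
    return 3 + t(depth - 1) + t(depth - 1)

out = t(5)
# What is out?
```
Call trace (a repeated sub-call is expanded the first time; later identical calls just restate its return value):
t(depth=5)
  t(depth=4)
    t(depth=3)
      t(depth=2)
        t(depth=1)
          t(depth=0)
          -> return 2
          t(depth=0)
          -> return 2
        -> return 7
        t(depth=1) -> return 7  (same call as traced above)
      -> return 17
      t(depth=2) -> return 17  (same call as traced above)
    -> return 37
    t(depth=3) -> return 37  (same call as traced above)
  -> return 77
  t(depth=4) -> return 77  (same call as traced above)
-> return 157

Final answer: 157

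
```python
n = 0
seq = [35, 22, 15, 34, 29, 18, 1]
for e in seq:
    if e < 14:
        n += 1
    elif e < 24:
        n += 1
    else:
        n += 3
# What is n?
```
Trace:
  n=0
  n=3, e=35
  n=4, e=22
  n=5, e=15
  n=8, e=34
  n=11, e=29
  n=12, e=18
  n=13, e=1

Final answer: 13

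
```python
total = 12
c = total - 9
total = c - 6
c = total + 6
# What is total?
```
Trace:
  total=12
  total=12, c=3
  total=-3, c=3
  total=-3, c=3

Final answer: -3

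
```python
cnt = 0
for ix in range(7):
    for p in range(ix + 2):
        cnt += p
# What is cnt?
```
Trace:
  cnt=0
  cnt=0, ix=0, p=0
  cnt=1, ix=0, p=1
  cnt=1, ix=1, p=0
  cnt=2, ix=1, p=1
  cnt=4, ix=1, p=2
  cnt=4, ix=2, p=0
  cnt=5, ix=2, p=1
  cnt=7, ix=2, p=2
  cnt=10, ix=2, p=3
  cnt=10, ix=3, p=0
  cnt=11, ix=3, p=1
  cnt=13, ix=3, p=2
  cnt=16, ix=3, p=3
  cnt=20, ix=3, p=4
  cnt=20, ix=4, p=0
  cnt=21, ix=4, p=1
  cnt=23, ix=4, p=2
  cnt=26, ix=4, p=3
  cnt=30, ix=4, p=4
  cnt=35, ix=4, p=5
  cnt=35, ix=5, p=0
  cnt=36, ix=5, p=1
  cnt=38, ix=5, p=2
  cnt=41, ix=5, p=3
  cnt=45, ix=5, p=4
  cnt=50, ix=5, p=5
  cnt=56, ix=5, p=6
  cnt=56, ix=6, p=0
  cnt=57, ix=6, p=1
  cnt=59, ix=6, p=2
  cnt=62, ix=6, p=3
  cnt=66, ix=6, p=4
  cnt=71, ix=6, p=5
  cnt=77, ix=6, p=6
  cnt=84, ix=6, p=7

Final answer: 84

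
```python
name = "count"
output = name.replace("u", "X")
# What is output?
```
Trace:
  name='count'
  name='count', output='coXnt'

Final answer: 'coXnt'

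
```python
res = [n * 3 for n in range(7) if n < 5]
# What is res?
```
Trace:
  n=0
  n=1
  n=2
  n=3
  n=4
  n=5
  n=6
  res=[0, 3, 6, 9, 12]

Final answer: [0, 3, 6, 9, 12]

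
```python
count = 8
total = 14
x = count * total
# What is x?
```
Trace:
  count=8
  count=8, total=14
  count=8, total=14, x=112

Final answer: 112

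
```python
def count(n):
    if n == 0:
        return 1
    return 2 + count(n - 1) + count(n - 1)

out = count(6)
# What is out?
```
Call trace (a repeated sub-call is expanded the first time; later identical calls just restate its return value):
count(n=6)
  count(n=5)
    count(n=4)
      count(n=3)
        count(n=2)
          count(n=1)
            count(n=0)
            -> return 1
            count(n=0)
            -> return 1
          -> return 4
          count(n=1) -> return 4  (same call as traced above)
        -> return 10
        count(n=2) -> return 10  (same call as traced above)
      -> return 22
      count(n=3) -> return 22  (same call as traced above)
    -> return 46
    count(n=4) -> return 46  (same call as traced above)
  -> return 94
  count(n=5) -> return 94  (same call as traced above)
-> return 190

Final answer: 190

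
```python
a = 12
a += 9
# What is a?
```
Trace:
  a=12
  a=21

Final answer: 21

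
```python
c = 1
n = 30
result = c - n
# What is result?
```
Trace:
  c=1
  c=1, n=30
  c=1, n=30, result=-29

Final answer: -29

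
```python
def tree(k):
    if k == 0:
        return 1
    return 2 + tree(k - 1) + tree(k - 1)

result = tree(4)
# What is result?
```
Call trace (a repeated sub-call is expanded the first time; later identical calls just restate its return value):
tree(k=4)
  tree(k=3)
    tree(k=2)
      tree(k=1)
        tree(k=0)
        -> return 1
        tree(k=0)
        -> return 1
      -> return 4
      tree(k=1) -> return 4  (same call as traced above)
    -> return 10
    tree(k=2) -> return 10  (same call as traced above)
  -> return 22
  tree(k=3) -> return 22  (same call as traced above)
-> return 46

Final answer: 46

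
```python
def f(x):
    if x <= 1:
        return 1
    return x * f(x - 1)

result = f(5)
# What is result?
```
Call trace:
f(x=5)
  f(x=4)
    f(x=3)
      f(x=2)
        f(x=1)
        -> return 1
      -> return 2
    -> return 6
  -> return 24
-> return 120

Final answer: 120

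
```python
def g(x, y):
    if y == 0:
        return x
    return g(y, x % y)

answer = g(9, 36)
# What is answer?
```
Call trace:
g(x=9, y=36)
  g(x=36, y=9)
    g(x=9, y=0)
    -> return 9
  -> return 9
-> return 9

Final answer: 9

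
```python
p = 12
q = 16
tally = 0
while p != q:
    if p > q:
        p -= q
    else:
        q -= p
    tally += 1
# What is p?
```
Trace:
  p=12
  p=12, q=16
  p=12, q=16, tally=0
  p=12, q=4, tally=1
  p=8, q=4, tally=2
  p=4, q=4, tally=3

Final answer: 4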